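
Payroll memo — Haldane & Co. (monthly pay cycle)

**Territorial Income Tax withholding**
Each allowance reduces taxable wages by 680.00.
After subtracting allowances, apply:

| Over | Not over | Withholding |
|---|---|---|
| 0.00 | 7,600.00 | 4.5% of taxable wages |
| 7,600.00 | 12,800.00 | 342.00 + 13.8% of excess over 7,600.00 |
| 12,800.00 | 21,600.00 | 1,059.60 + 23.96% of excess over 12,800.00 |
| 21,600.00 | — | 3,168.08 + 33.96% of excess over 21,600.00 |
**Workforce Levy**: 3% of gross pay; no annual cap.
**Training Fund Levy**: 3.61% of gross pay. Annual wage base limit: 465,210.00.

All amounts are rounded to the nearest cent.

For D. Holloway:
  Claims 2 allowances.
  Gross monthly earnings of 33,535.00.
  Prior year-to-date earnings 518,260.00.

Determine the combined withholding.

7,765.40

Territorial Income Tax: taxable = 33,535.00 − 2×680.00 = 32,175.00
  3,168.08 + 33.96% × (32,175.00 − 21,600.00) = 3,168.08 + 33.96% × 10,575.00 = 6,759.35
Workforce Levy: 3% × 33,535.00 = 1,006.05
Training Fund Levy: YTD 518,260.00 ≥ cap 465,210.00 → 0.00
Total: 6,759.35 + 1,006.05 + 0.00 = 7,765.40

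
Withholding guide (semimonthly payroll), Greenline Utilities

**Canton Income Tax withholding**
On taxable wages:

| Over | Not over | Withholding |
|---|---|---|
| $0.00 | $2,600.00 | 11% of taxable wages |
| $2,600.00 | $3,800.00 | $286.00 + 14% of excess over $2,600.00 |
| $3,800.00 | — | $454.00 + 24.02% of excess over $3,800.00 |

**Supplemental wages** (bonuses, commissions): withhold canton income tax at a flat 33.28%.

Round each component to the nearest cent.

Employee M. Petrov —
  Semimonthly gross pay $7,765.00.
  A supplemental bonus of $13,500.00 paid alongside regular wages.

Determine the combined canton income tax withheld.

$5,899.19

Canton Income Tax: taxable = $7,765.00
  $454.00 + 24.02% × ($7,765.00 − $3,800.00) = $454.00 + 24.02% × $3,965.00 = $1,406.39
Supplemental (33.28% flat on bonus): 33.28% × $13,500.00 = $4,492.80
Total canton income tax: $1,406.39 + $4,492.80 = $5,899.19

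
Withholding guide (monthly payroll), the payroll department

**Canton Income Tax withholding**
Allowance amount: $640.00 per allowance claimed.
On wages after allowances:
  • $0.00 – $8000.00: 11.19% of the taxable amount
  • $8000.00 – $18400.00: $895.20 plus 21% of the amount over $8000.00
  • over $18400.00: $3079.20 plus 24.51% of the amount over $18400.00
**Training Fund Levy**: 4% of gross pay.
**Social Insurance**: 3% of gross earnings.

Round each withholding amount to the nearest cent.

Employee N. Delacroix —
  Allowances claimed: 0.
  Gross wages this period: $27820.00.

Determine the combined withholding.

$7335.44

Canton Income Tax: taxable = $27820.00
  $3079.20 + 24.51% × ($27820.00 − $18400.00) = $3079.20 + 24.51% × $9420.00 = $5388.04
Training Fund Levy: 4% × $27820.00 = $1112.80
Social Insurance: 3% × $27820.00 = $834.60
Total: $5388.04 + $1112.80 + $834.60 = $7335.44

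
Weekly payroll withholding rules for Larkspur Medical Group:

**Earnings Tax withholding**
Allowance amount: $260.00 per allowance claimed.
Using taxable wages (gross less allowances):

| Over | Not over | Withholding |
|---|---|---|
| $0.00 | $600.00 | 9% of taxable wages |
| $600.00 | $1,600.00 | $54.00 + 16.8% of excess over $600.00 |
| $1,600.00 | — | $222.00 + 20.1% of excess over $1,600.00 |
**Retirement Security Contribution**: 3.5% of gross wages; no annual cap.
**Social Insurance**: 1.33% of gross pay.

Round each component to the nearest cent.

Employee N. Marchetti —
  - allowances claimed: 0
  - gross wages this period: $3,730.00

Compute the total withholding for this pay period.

$830.29

Earnings Tax: taxable = $3,730.00
  $222.00 + 20.1% × ($3,730.00 − $1,600.00) = $222.00 + 20.1% × $2,130.00 = $650.13
Retirement Security Contribution: 3.5% × $3,730.00 = $130.55
Social Insurance: 1.33% × $3,730.00 = $49.61
Total: $650.13 + $130.55 + $49.61 = $830.29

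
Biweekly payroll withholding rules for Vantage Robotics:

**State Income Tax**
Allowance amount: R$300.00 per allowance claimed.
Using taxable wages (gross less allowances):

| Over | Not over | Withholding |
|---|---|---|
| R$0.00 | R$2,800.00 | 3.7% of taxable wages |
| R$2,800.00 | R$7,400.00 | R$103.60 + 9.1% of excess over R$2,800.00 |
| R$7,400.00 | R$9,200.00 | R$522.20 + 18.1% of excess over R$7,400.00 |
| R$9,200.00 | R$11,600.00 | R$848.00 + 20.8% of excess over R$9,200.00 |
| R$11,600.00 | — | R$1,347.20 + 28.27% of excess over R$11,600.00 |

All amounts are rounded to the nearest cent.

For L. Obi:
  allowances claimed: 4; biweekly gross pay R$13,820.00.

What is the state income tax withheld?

R$1,635.55

State Income Tax: taxable = R$13,820.00 − 4×R$300.00 = R$12,620.00
  R$1,347.20 + 28.27% × (R$12,620.00 − R$11,600.00) = R$1,347.20 + 28.27% × R$1,020.00 = R$1,635.55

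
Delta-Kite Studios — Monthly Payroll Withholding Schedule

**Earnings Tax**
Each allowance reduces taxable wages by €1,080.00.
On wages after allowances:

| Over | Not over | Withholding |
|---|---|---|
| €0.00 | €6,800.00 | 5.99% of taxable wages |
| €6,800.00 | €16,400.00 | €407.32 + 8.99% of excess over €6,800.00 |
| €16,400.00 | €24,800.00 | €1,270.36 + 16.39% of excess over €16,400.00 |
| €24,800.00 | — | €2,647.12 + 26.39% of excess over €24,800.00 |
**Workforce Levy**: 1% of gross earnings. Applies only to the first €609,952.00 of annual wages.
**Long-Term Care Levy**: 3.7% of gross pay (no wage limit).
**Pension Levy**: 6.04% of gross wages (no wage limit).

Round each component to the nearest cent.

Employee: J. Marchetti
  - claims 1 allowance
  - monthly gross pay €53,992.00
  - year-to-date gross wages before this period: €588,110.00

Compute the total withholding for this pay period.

€15,543.12

Earnings Tax: taxable = €53,992.00 − 1×€1,080.00 = €52,912.00
  €2,647.12 + 26.39% × (€52,912.00 − €24,800.00) = €2,647.12 + 26.39% × €28,112.00 = €10,065.88
Workforce Levy: cap €609,952.00 − YTD €588,110.00 = €21,842.00 subject; 1% × €21,842.00 = €218.42
Long-Term Care Levy: 3.7% × €53,992.00 = €1,997.70
Pension Levy: 6.04% × €53,992.00 = €3,261.12
Total: €10,065.88 + €218.42 + €1,997.70 + €3,261.12 = €15,543.12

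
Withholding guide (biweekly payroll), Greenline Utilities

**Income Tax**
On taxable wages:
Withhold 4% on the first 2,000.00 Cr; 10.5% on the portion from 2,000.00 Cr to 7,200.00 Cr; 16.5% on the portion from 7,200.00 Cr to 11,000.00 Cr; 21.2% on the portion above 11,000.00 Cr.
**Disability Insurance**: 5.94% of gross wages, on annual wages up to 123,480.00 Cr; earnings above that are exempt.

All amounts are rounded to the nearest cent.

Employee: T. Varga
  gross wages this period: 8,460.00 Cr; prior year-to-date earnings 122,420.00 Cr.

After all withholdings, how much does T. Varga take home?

7,563.14 Cr

Income Tax: taxable = 8,460.00 Cr
  626.00 Cr + 16.5% × (8,460.00 Cr − 7,200.00 Cr) = 626.00 Cr + 16.5% × 1,260.00 Cr = 833.90 Cr
Disability Insurance: cap 123,480.00 Cr − YTD 122,420.00 Cr = 1,060.00 Cr subject; 5.94% × 1,060.00 Cr = 62.96 Cr
Total withheld: 833.90 Cr + 62.96 Cr = 896.86 Cr
Net pay: 8,460.00 Cr − 896.86 Cr = 7,563.14 Cr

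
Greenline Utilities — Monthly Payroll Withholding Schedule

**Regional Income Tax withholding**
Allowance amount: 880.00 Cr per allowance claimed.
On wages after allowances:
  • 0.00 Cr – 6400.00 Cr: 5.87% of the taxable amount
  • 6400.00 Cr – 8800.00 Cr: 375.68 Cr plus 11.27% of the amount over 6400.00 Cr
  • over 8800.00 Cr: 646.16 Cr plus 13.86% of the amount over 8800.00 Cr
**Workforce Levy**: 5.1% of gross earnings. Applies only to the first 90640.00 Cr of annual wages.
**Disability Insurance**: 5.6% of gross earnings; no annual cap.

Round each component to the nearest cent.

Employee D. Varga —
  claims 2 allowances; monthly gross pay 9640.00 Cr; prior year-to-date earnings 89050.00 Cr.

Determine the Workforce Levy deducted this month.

81.09 Cr

Workforce Levy: cap 90640.00 Cr − YTD 89050.00 Cr = 1590.00 Cr subject; 5.1% × 1590.00 Cr = 81.09 Cr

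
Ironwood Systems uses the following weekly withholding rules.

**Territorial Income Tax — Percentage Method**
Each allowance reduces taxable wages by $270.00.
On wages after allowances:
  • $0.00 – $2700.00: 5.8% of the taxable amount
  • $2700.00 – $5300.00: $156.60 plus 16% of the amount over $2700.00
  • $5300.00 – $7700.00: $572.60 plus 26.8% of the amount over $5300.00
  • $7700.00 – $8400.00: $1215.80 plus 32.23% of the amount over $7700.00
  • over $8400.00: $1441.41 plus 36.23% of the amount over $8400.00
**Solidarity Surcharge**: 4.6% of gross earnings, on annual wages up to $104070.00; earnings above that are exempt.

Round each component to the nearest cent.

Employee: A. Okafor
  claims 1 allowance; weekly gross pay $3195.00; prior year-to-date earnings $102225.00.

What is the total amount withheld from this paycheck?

Territorial Income Tax: taxable = $3195.00 − 1×$270.00 = $2925.00
  $156.60 + 16% × ($2925.00 − $2700.00) = $156.60 + 16% × $225.00 = $192.60
Solidarity Surcharge: cap $104070.00 − YTD $102225.00 = $1845.00 subject; 4.6% × $1845.00 = $84.87
Total: $192.60 + $84.87 = $277.47

$277.47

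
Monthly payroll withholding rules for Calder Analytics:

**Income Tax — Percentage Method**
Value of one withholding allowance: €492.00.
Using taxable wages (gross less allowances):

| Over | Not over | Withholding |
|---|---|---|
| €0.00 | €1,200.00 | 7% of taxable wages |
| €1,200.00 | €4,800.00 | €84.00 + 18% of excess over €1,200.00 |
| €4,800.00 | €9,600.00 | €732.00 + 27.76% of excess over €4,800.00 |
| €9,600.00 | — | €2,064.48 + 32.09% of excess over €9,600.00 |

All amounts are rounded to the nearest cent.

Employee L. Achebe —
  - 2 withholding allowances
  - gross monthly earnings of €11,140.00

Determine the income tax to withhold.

Income Tax: taxable = €11,140.00 − 2×€492.00 = €10,156.00
  €2,064.48 + 32.09% × (€10,156.00 − €9,600.00) = €2,064.48 + 32.09% × €556.00 = €2,242.90

€2,242.90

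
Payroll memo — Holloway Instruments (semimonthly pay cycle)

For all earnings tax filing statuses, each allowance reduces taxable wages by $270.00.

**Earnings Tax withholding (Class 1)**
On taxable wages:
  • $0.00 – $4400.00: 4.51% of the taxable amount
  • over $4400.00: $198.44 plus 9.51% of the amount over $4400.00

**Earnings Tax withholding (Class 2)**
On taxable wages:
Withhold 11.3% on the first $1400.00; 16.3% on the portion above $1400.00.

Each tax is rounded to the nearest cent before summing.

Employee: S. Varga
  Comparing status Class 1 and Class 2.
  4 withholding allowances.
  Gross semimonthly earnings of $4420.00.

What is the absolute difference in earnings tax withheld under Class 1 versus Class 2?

Earnings Tax (Class 1): taxable = $4420.00 − 4×$270.00 = $3340.00
  4.51% × $3340.00 = $150.63
Earnings Tax (Class 2): taxable = $4420.00 − 4×$270.00 = $3340.00
  $158.20 + 16.3% × ($3340.00 − $1400.00) = $158.20 + 16.3% × $1940.00 = $474.42
Difference: |$150.63 − $474.42| = $323.79 (higher under Class 2)

$323.79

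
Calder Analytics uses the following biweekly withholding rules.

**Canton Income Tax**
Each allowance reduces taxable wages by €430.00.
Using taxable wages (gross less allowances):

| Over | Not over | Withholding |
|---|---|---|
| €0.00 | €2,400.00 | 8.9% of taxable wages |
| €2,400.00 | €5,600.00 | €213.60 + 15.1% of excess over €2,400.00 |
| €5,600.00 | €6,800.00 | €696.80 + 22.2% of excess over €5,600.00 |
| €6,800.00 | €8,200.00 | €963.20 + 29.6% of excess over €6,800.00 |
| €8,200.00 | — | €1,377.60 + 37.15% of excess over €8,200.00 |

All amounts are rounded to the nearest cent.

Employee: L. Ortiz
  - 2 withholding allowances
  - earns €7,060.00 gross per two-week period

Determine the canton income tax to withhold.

Canton Income Tax: taxable = €7,060.00 − 2×€430.00 = €6,200.00
  €696.80 + 22.2% × (€6,200.00 − €5,600.00) = €696.80 + 22.2% × €600.00 = €830.00

€830.00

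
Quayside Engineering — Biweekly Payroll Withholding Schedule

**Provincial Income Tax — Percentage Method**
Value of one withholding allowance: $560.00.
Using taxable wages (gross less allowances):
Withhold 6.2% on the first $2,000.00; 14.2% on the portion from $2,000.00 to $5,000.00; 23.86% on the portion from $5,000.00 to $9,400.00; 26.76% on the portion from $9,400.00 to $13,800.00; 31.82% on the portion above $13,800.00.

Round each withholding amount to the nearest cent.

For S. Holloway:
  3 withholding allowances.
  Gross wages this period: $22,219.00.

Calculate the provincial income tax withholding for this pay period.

Provincial Income Tax: taxable = $22,219.00 − 3×$560.00 = $20,539.00
  $2,777.28 + 31.82% × ($20,539.00 − $13,800.00) = $2,777.28 + 31.82% × $6,739.00 = $4,921.63

$4,921.63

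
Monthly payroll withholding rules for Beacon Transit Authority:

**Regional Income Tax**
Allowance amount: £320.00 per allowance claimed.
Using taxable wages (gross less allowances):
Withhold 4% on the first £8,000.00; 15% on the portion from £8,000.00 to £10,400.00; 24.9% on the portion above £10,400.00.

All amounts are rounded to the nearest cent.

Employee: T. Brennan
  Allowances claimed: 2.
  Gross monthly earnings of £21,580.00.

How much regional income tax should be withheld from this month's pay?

£3,304.46

Regional Income Tax: taxable = £21,580.00 − 2×£320.00 = £20,940.00
  £680.00 + 24.9% × (£20,940.00 − £10,400.00) = £680.00 + 24.9% × £10,540.00 = £3,304.46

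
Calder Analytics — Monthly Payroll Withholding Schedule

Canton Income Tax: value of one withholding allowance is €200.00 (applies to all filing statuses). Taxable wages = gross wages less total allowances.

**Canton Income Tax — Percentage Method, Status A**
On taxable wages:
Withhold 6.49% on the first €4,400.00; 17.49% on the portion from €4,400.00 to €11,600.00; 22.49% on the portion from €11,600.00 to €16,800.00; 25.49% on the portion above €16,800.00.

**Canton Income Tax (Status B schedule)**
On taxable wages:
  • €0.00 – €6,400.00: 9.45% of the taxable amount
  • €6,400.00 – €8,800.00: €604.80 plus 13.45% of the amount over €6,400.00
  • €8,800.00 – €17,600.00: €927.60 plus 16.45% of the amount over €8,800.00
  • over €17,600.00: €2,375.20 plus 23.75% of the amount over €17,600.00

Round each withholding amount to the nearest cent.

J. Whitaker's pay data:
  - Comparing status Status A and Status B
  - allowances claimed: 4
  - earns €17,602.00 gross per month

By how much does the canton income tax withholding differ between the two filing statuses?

Canton Income Tax (Status A): taxable = €17,602.00 − 4×€200.00 = €16,802.00
  €2,714.32 + 25.49% × (€16,802.00 − €16,800.00) = €2,714.32 + 25.49% × €2.00 = €2,714.83
Canton Income Tax (Status B): taxable = €17,602.00 − 4×€200.00 = €16,802.00
  €927.60 + 16.45% × (€16,802.00 − €8,800.00) = €927.60 + 16.45% × €8,002.00 = €2,243.93
Difference: |€2,714.83 − €2,243.93| = €470.90 (higher under Status A)

€470.90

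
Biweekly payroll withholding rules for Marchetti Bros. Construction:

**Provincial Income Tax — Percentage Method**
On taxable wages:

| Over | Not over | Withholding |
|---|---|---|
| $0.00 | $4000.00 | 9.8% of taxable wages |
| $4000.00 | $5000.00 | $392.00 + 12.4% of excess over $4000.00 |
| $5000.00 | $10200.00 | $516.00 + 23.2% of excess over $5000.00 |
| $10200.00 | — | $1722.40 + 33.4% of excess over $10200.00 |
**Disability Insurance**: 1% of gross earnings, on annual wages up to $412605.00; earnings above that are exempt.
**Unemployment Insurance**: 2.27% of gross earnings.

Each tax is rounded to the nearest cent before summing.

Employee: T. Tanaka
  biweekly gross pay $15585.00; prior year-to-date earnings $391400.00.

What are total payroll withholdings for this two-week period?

Provincial Income Tax: taxable = $15585.00
  $1722.40 + 33.4% × ($15585.00 − $10200.00) = $1722.40 + 33.4% × $5385.00 = $3520.99
Disability Insurance: 1% × $15585.00 = $155.85
Unemployment Insurance: 2.27% × $15585.00 = $353.78
Total: $3520.99 + $155.85 + $353.78 = $4030.62

$4030.62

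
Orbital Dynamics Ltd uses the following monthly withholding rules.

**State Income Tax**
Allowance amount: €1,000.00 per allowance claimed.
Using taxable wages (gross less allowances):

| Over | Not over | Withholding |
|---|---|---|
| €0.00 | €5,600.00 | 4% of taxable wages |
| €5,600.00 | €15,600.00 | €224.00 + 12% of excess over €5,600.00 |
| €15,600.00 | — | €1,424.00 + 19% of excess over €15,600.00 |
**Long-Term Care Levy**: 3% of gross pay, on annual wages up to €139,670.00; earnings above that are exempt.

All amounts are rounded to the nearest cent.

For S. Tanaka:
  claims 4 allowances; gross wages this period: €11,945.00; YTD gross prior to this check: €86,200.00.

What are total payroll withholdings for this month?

€863.75

State Income Tax: taxable = €11,945.00 − 4×€1,000.00 = €7,945.00
  €224.00 + 12% × (€7,945.00 − €5,600.00) = €224.00 + 12% × €2,345.00 = €505.40
Long-Term Care Levy: 3% × €11,945.00 = €358.35
Total: €505.40 + €358.35 = €863.75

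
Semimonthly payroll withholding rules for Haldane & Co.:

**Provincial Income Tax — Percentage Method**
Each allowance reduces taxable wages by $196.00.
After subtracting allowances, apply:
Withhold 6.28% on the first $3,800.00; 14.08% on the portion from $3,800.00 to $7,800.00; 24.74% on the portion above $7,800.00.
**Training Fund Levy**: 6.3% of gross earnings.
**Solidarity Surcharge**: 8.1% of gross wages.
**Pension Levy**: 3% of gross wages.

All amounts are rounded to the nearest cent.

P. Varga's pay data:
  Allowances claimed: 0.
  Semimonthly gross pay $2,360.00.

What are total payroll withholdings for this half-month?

$558.85

Provincial Income Tax: taxable = $2,360.00
  6.28% × $2,360.00 = $148.21
Training Fund Levy: 6.3% × $2,360.00 = $148.68
Solidarity Surcharge: 8.1% × $2,360.00 = $191.16
Pension Levy: 3% × $2,360.00 = $70.80
Total: $148.21 + $148.68 + $191.16 + $70.80 = $558.85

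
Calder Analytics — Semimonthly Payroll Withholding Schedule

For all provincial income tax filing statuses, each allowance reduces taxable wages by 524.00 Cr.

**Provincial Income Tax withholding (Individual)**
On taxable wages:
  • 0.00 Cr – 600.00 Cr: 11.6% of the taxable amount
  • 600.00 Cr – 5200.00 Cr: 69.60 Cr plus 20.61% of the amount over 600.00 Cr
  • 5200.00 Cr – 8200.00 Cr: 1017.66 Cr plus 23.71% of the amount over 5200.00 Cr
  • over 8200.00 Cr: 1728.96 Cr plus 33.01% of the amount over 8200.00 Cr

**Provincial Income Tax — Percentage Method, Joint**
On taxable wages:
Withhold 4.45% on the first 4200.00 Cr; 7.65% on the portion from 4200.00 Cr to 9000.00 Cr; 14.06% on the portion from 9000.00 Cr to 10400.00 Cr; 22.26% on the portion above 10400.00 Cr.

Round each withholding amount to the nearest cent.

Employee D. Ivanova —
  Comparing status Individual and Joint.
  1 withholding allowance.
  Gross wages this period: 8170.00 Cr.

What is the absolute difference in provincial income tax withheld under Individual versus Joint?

Provincial Income Tax (Individual): taxable = 8170.00 Cr − 1×524.00 Cr = 7646.00 Cr
  1017.66 Cr + 23.71% × (7646.00 Cr − 5200.00 Cr) = 1017.66 Cr + 23.71% × 2446.00 Cr = 1597.61 Cr
Provincial Income Tax (Joint): taxable = 8170.00 Cr − 1×524.00 Cr = 7646.00 Cr
  186.90 Cr + 7.65% × (7646.00 Cr − 4200.00 Cr) = 186.90 Cr + 7.65% × 3446.00 Cr = 450.52 Cr
Difference: |1597.61 Cr − 450.52 Cr| = 1147.09 Cr (higher under Individual)

1147.09 Cr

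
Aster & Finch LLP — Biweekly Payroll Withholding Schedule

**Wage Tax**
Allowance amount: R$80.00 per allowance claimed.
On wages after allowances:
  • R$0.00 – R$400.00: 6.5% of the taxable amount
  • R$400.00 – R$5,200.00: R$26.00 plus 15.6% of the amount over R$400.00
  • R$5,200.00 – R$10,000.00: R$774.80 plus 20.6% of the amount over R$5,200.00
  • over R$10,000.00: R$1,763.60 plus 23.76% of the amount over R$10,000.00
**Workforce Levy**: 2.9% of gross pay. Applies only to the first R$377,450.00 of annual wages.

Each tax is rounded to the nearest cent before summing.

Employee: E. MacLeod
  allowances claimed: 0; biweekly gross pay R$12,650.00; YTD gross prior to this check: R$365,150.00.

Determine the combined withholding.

R$2,749.94

Wage Tax: taxable = R$12,650.00
  R$1,763.60 + 23.76% × (R$12,650.00 − R$10,000.00) = R$1,763.60 + 23.76% × R$2,650.00 = R$2,393.24
Workforce Levy: cap R$377,450.00 − YTD R$365,150.00 = R$12,300.00 subject; 2.9% × R$12,300.00 = R$356.70
Total: R$2,393.24 + R$356.70 = R$2,749.94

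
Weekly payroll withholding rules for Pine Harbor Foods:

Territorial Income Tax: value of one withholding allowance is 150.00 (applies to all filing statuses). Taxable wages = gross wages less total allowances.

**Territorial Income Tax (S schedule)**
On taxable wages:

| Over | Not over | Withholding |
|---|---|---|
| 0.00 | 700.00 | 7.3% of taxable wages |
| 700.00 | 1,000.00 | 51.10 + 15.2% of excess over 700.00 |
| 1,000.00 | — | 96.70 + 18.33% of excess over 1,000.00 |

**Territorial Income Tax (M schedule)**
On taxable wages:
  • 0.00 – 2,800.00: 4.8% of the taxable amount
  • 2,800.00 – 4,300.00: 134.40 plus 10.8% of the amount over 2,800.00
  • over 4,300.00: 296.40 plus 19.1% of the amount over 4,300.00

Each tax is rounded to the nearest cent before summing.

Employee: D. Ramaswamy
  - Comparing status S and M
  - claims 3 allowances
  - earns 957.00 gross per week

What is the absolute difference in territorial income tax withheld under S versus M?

12.67

Territorial Income Tax (S): taxable = 957.00 − 3×150.00 = 507.00
  7.3% × 507.00 = 37.01
Territorial Income Tax (M): taxable = 957.00 − 3×150.00 = 507.00
  4.8% × 507.00 = 24.34
Difference: |37.01 − 24.34| = 12.67 (higher under S)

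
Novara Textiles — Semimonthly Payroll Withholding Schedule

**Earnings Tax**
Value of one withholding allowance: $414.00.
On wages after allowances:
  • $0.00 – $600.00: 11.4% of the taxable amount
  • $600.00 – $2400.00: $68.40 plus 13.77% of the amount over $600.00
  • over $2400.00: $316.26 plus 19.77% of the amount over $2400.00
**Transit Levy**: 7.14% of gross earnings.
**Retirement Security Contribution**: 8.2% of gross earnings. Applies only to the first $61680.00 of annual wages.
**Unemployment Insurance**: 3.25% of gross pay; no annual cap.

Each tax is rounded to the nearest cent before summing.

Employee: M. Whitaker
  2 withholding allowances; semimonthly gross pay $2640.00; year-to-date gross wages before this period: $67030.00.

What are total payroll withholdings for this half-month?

Earnings Tax: taxable = $2640.00 − 2×$414.00 = $1812.00
  $68.40 + 13.77% × ($1812.00 − $600.00) = $68.40 + 13.77% × $1212.00 = $235.29
Transit Levy: 7.14% × $2640.00 = $188.50
Retirement Security Contribution: YTD $67030.00 ≥ cap $61680.00 → $0.00
Unemployment Insurance: 3.25% × $2640.00 = $85.80
Total: $235.29 + $188.50 + $0.00 + $85.80 = $509.59

$509.59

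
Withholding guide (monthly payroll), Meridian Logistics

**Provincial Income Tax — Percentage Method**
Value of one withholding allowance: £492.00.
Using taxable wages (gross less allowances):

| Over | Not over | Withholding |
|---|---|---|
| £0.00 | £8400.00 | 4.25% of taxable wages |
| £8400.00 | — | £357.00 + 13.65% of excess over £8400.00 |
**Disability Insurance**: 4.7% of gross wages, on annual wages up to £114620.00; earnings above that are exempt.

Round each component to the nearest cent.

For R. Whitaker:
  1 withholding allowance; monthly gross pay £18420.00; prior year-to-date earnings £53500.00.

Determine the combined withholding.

Provincial Income Tax: taxable = £18420.00 − 1×£492.00 = £17928.00
  £357.00 + 13.65% × (£17928.00 − £8400.00) = £357.00 + 13.65% × £9528.00 = £1657.57
Disability Insurance: 4.7% × £18420.00 = £865.74
Total: £1657.57 + £865.74 = £2523.31

£2523.31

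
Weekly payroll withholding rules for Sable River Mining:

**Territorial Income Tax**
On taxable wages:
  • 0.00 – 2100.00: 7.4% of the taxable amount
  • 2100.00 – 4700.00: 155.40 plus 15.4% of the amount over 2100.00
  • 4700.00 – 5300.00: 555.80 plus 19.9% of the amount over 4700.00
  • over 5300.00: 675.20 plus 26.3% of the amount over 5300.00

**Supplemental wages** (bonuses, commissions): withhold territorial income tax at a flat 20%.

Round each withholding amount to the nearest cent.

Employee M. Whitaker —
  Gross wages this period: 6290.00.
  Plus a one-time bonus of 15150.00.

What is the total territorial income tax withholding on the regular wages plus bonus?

3965.57

Territorial Income Tax: taxable = 6290.00
  675.20 + 26.3% × (6290.00 − 5300.00) = 675.20 + 26.3% × 990.00 = 935.57
Supplemental (20% flat on bonus): 20% × 15150.00 = 3030.00
Total territorial income tax: 935.57 + 3030.00 = 3965.57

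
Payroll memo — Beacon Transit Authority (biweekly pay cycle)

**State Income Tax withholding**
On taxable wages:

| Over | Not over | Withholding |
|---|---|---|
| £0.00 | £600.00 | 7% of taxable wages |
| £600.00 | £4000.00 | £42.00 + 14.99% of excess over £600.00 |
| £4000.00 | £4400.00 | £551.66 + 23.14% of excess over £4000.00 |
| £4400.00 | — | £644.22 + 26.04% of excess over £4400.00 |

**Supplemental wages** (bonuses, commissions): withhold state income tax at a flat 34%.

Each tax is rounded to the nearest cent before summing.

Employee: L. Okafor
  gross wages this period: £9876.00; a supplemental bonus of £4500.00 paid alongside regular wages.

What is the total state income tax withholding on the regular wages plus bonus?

State Income Tax: taxable = £9876.00
  £644.22 + 26.04% × (£9876.00 − £4400.00) = £644.22 + 26.04% × £5476.00 = £2070.17
Supplemental (34% flat on bonus): 34% × £4500.00 = £1530.00
Total state income tax: £2070.17 + £1530.00 = £3600.17

£3600.17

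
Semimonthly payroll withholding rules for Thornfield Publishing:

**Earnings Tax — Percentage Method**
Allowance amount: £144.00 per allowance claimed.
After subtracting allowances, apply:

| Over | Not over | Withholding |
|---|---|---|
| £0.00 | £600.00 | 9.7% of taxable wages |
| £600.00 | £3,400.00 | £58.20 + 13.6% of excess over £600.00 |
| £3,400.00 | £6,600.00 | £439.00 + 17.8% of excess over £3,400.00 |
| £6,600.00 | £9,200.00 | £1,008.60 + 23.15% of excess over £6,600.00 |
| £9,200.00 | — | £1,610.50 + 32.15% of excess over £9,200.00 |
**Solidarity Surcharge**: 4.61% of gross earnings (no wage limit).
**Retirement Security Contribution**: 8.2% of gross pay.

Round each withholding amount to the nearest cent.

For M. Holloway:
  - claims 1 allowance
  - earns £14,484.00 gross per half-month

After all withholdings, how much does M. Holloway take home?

£9,365.59

Earnings Tax: taxable = £14,484.00 − 1×£144.00 = £14,340.00
  £1,610.50 + 32.15% × (£14,340.00 − £9,200.00) = £1,610.50 + 32.15% × £5,140.00 = £3,263.01
Solidarity Surcharge: 4.61% × £14,484.00 = £667.71
Retirement Security Contribution: 8.2% × £14,484.00 = £1,187.69
Total withheld: £3,263.01 + £667.71 + £1,187.69 = £5,118.41
Net pay: £14,484.00 − £5,118.41 = £9,365.59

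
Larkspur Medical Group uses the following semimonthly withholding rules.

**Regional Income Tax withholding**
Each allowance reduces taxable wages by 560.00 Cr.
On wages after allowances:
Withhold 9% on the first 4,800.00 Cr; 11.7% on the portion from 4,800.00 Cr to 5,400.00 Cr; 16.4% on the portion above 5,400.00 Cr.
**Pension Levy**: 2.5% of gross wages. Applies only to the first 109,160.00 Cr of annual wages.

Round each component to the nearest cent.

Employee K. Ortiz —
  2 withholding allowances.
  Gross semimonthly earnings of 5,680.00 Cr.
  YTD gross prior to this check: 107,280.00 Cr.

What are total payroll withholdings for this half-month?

Regional Income Tax: taxable = 5,680.00 Cr − 2×560.00 Cr = 4,560.00 Cr
  9% × 4,560.00 Cr = 410.40 Cr
Pension Levy: cap 109,160.00 Cr − YTD 107,280.00 Cr = 1,880.00 Cr subject; 2.5% × 1,880.00 Cr = 47.00 Cr
Total: 410.40 Cr + 47.00 Cr = 457.40 Cr

457.40 Cr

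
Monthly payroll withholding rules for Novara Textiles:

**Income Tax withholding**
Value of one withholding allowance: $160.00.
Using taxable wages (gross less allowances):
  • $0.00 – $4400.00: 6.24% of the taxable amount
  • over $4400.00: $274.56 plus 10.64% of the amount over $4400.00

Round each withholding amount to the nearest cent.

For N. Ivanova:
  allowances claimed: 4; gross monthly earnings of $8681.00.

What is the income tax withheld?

$661.96

Income Tax: taxable = $8681.00 − 4×$160.00 = $8041.00
  $274.56 + 10.64% × ($8041.00 − $4400.00) = $274.56 + 10.64% × $3641.00 = $661.96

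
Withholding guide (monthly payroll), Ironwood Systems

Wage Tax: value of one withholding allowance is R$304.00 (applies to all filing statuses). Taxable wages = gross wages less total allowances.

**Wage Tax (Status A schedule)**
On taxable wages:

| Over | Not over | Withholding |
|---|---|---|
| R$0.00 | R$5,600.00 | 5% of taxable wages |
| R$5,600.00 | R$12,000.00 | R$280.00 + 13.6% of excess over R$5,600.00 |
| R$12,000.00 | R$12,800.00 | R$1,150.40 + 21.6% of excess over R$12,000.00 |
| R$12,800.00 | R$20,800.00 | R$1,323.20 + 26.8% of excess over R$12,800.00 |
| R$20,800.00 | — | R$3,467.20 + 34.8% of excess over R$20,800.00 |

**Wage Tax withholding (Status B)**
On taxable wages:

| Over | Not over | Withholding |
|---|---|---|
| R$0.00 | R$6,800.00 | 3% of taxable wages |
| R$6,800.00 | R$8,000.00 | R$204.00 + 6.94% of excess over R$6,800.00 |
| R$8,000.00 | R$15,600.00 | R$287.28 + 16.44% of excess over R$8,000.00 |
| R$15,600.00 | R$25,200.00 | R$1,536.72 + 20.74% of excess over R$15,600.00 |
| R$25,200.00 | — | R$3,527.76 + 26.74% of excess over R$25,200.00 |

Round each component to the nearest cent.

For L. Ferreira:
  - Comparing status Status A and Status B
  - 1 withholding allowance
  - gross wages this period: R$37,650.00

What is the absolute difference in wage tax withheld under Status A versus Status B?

R$2,449.61

Wage Tax (Status A): taxable = R$37,650.00 − 1×R$304.00 = R$37,346.00
  R$3,467.20 + 34.8% × (R$37,346.00 − R$20,800.00) = R$3,467.20 + 34.8% × R$16,546.00 = R$9,225.21
Wage Tax (Status B): taxable = R$37,650.00 − 1×R$304.00 = R$37,346.00
  R$3,527.76 + 26.74% × (R$37,346.00 − R$25,200.00) = R$3,527.76 + 26.74% × R$12,146.00 = R$6,775.60
Difference: |R$9,225.21 − R$6,775.60| = R$2,449.61 (higher under Status A)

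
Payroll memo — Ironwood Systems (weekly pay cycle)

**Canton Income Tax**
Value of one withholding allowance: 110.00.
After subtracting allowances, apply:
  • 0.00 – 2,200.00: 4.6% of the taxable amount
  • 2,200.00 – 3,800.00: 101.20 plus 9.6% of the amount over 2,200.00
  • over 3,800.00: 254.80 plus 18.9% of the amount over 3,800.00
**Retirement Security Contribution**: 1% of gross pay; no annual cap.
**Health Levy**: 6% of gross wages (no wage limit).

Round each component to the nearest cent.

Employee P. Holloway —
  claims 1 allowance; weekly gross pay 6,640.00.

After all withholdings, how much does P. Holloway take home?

5,404.43

Canton Income Tax: taxable = 6,640.00 − 1×110.00 = 6,530.00
  254.80 + 18.9% × (6,530.00 − 3,800.00) = 254.80 + 18.9% × 2,730.00 = 770.77
Retirement Security Contribution: 1% × 6,640.00 = 66.40
Health Levy: 6% × 6,640.00 = 398.40
Total withheld: 770.77 + 66.40 + 398.40 = 1,235.57
Net pay: 6,640.00 − 1,235.57 = 5,404.43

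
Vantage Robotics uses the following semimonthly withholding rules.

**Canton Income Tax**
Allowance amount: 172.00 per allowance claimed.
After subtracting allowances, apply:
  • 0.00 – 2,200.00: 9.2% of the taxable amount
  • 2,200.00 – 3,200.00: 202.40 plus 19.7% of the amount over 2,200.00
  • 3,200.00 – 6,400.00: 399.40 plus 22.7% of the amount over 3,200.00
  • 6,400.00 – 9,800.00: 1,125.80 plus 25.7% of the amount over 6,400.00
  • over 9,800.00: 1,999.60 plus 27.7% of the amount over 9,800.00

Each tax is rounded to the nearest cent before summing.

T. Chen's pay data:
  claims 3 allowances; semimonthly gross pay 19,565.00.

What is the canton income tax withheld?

Canton Income Tax: taxable = 19,565.00 − 3×172.00 = 19,049.00
  1,999.60 + 27.7% × (19,049.00 − 9,800.00) = 1,999.60 + 27.7% × 9,249.00 = 4,561.57

4,561.57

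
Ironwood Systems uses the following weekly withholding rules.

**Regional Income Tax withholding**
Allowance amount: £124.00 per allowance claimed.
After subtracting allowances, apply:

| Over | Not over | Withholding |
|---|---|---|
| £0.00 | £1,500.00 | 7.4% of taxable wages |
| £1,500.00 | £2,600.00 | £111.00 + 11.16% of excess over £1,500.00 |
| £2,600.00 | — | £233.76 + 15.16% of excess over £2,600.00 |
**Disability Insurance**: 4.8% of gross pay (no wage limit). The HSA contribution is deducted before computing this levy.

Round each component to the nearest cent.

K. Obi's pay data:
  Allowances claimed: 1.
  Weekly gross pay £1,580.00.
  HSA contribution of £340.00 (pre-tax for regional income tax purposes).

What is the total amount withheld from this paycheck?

Regional Income Tax: taxable = £1,580.00 − £340.00 − 1×£124.00 = £1,116.00
  7.4% × £1,116.00 = £82.58
Disability Insurance: 4.8% × £1,240.00 = £59.52
Total: £82.58 + £59.52 = £142.10

£142.10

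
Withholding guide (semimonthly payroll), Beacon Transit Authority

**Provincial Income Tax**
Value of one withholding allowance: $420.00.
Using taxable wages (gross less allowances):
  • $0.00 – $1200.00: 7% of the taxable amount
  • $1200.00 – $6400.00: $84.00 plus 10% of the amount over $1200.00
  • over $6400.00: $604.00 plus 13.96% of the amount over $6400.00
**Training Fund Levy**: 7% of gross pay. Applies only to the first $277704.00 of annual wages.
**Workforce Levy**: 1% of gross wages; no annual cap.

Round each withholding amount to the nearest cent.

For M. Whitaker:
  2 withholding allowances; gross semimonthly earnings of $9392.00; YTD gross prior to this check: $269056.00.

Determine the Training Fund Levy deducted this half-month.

$605.36

Training Fund Levy: cap $277704.00 − YTD $269056.00 = $8648.00 subject; 7% × $8648.00 = $605.36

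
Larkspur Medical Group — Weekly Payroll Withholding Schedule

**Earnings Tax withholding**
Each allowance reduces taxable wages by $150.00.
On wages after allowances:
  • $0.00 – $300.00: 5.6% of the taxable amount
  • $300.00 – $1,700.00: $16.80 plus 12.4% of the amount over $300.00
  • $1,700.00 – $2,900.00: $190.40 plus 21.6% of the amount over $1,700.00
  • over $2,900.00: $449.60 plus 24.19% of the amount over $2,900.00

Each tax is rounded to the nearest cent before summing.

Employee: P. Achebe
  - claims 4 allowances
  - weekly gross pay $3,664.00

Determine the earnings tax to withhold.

$489.27

Earnings Tax: taxable = $3,664.00 − 4×$150.00 = $3,064.00
  $449.60 + 24.19% × ($3,064.00 − $2,900.00) = $449.60 + 24.19% × $164.00 = $489.27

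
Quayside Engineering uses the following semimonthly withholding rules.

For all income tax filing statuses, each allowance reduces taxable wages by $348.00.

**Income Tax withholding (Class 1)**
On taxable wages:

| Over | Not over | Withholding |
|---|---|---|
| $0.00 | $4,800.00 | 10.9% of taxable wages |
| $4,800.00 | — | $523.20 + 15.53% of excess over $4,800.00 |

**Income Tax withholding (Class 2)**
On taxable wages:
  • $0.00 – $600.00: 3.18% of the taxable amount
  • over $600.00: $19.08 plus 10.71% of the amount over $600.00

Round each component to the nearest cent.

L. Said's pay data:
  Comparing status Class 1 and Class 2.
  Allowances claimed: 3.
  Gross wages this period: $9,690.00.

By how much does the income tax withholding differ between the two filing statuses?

Income Tax (Class 1): taxable = $9,690.00 − 3×$348.00 = $8,646.00
  $523.20 + 15.53% × ($8,646.00 − $4,800.00) = $523.20 + 15.53% × $3,846.00 = $1,120.48
Income Tax (Class 2): taxable = $9,690.00 − 3×$348.00 = $8,646.00
  $19.08 + 10.71% × ($8,646.00 − $600.00) = $19.08 + 10.71% × $8,046.00 = $880.81
Difference: |$1,120.48 − $880.81| = $239.67 (higher under Class 1)

$239.67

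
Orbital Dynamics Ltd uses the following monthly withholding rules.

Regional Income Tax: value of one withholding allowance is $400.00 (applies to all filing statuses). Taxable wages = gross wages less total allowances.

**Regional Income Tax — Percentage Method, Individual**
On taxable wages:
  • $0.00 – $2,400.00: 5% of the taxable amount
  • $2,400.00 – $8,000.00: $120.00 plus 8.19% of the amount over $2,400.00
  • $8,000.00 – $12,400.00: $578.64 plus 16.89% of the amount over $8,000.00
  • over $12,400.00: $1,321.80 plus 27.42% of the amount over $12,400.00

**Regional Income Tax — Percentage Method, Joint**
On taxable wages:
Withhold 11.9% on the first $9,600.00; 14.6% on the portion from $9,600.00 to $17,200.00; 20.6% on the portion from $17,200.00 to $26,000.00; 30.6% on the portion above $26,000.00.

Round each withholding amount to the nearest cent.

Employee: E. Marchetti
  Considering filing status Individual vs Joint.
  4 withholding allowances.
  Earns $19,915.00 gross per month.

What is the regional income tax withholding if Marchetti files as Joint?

$2,481.69

Regional Income Tax (Joint): taxable = $19,915.00 − 4×$400.00 = $18,315.00
  $2,252.00 + 20.6% × ($18,315.00 − $17,200.00) = $2,252.00 + 20.6% × $1,115.00 = $2,481.69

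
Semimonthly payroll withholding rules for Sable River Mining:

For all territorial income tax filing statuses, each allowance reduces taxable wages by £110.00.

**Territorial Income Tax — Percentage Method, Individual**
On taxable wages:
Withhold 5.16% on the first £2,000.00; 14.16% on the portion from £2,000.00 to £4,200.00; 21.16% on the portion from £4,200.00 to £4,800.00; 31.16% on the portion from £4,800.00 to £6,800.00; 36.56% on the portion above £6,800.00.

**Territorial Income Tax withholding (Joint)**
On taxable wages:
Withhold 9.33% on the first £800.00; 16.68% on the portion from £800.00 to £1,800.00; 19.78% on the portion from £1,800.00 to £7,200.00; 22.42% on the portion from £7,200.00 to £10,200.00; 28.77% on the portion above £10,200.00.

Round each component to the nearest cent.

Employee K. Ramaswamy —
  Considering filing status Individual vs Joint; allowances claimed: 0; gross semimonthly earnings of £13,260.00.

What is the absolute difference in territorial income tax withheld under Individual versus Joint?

Territorial Income Tax (Individual): taxable = £13,260.00
  £1,164.88 + 36.56% × (£13,260.00 − £6,800.00) = £1,164.88 + 36.56% × £6,460.00 = £3,526.66
Territorial Income Tax (Joint): taxable = £13,260.00
  £1,982.16 + 28.77% × (£13,260.00 − £10,200.00) = £1,982.16 + 28.77% × £3,060.00 = £2,862.52
Difference: |£3,526.66 − £2,862.52| = £664.14 (higher under Individual)

£664.14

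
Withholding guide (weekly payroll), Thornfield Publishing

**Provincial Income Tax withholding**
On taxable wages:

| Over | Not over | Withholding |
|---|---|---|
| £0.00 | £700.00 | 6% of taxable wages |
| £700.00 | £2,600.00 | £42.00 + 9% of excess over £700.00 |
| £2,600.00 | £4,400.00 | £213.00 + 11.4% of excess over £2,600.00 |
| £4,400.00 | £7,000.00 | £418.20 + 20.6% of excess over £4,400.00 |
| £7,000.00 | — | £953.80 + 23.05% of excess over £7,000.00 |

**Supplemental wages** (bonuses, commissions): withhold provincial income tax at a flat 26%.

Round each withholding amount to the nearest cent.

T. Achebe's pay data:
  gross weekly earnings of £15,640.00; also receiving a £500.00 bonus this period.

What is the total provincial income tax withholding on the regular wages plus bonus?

£3,075.32

Provincial Income Tax: taxable = £15,640.00
  £953.80 + 23.05% × (£15,640.00 − £7,000.00) = £953.80 + 23.05% × £8,640.00 = £2,945.32
Supplemental (26% flat on bonus): 26% × £500.00 = £130.00
Total provincial income tax: £2,945.32 + £130.00 = £3,075.32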